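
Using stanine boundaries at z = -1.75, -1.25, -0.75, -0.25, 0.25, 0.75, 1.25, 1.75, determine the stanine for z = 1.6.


Stanine boundaries: [-1.75, -1.25, -0.75, -0.25, 0.25, 0.75, 1.25, 1.75]
z = 1.6
Check each boundary:
  z >= -1.75 -> could be stanine 2
  z >= -1.25 -> could be stanine 3
  z >= -0.75 -> could be stanine 4
  z >= -0.25 -> could be stanine 5
  z >= 0.25 -> could be stanine 6
  z >= 0.75 -> could be stanine 7
  z >= 1.25 -> could be stanine 8
  z < 1.75
Highest qualifying boundary gives stanine = 8

8


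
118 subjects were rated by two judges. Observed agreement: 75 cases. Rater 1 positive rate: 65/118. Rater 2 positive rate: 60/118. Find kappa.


P_o = 75/118 = 0.635593
P_e = (65*60 + 53*58) / 13924 = 0.500862
kappa = (P_o - P_e) / (1 - P_e)
kappa = (0.635593 - 0.500862) / (1 - 0.500862)
kappa = 0.2699

0.2699


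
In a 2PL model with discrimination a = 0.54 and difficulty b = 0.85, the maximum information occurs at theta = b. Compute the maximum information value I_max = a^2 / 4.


For 2PL, max info at theta = b = 0.85
I_max = a^2 / 4 = 0.54^2 / 4
= 0.2916 / 4
I_max = 0.0729

0.0729


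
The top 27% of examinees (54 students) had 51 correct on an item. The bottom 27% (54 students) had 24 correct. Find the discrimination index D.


p_upper = 51/54 = 0.9444
p_lower = 24/54 = 0.4444
D = 0.9444 - 0.4444 = 0.5

0.5


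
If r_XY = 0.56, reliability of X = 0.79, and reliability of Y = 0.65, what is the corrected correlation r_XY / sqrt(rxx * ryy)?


r_corrected = rxy / sqrt(rxx * ryy)
= 0.56 / sqrt(0.79 * 0.65)
= 0.56 / sqrt(0.5135)
= 0.56 / 0.716589
r_corrected = 0.7815

0.7815


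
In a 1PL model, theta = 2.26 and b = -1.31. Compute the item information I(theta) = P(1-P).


P = 1/(1+exp(-(2.26--1.31))) = 0.9726
I = P*(1-P) = 0.9726 * 0.0274
I = 0.0266

0.0266


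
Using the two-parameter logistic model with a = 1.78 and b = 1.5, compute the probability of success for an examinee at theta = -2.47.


a*(theta - b) = 1.78 * (-2.47 - 1.5) = -7.0666
exp(--7.0666) = 1172.1559
P = 1 / (1 + 1172.1559)
P = 0.0009

0.0009


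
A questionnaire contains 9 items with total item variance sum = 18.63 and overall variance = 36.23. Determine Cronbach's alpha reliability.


alpha = (k/(k-1)) * (1 - sum(si^2)/s_total^2)
= (9/8) * (1 - 18.63/36.23)
alpha = 0.5465

0.5465


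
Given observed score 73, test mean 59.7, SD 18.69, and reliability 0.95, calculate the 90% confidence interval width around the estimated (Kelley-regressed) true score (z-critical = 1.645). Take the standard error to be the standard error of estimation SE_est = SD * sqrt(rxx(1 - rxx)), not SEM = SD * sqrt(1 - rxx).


True score estimate = 0.95*73 + 0.05*59.7 = 72.335
SE_est = SD * sqrt(rxx * (1 - rxx)) = 18.69 * sqrt(0.95 * 0.05) = 18.69 * sqrt(0.0475) = 4.073391
CI = T_est +/- z * SE_est, so width = 2 * z * SE_est = 2 * 1.645 * 4.073391
Width = 13.4015

13.4015


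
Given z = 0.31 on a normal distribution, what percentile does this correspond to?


CDF(z) = 0.5 * (1 + erf(z/sqrt(2)))
erf(0.2192) = 0.2434
CDF = 0.6217
Percentile rank = 0.6217 * 100 = 62.17

62.17


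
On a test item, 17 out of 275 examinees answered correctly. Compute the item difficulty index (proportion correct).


Item difficulty p = number correct / total examinees
p = 17 / 275
p = 0.0618

0.0618


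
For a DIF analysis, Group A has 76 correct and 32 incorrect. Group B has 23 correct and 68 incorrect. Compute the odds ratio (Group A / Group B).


Odds_A = 76/32 = 2.375
Odds_B = 23/68 = 0.3382
OR = Odds_A / Odds_B = 2.375 / 0.3382
Exactly, OR = (76 * 68) / (32 * 23) = 5168 / 736
OR = 7.0217

7.0217


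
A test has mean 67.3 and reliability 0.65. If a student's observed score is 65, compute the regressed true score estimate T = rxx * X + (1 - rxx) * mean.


T_est = rxx * X + (1 - rxx) * mean
T_est = 0.65 * 65 + 0.35 * 67.3
T_est = 42.25 + 23.555
T_est = 65.805

65.805


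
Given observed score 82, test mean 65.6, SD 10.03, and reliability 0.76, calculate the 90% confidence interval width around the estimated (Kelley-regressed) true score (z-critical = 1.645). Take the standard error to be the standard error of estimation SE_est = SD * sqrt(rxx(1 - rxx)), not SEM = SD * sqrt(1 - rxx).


True score estimate = 0.76*82 + 0.24*65.6 = 78.064
SE_est = SD * sqrt(rxx * (1 - rxx)) = 10.03 * sqrt(0.76 * 0.24) = 10.03 * sqrt(0.1824) = 4.283644
CI = T_est +/- z * SE_est, so width = 2 * z * SE_est = 2 * 1.645 * 4.283644
Width = 14.0932

14.0932


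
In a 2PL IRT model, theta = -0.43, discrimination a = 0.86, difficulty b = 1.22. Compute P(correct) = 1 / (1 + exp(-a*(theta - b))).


a*(theta - b) = 0.86 * (-0.43 - 1.22) = -1.419
exp(--1.419) = 4.133
P = 1 / (1 + 4.133)
P = 0.1948

0.1948


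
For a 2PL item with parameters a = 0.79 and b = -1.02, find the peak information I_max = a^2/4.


For 2PL, max info at theta = b = -1.02
I_max = a^2 / 4 = 0.79^2 / 4
= 0.6241 / 4
I_max = 0.156

0.156


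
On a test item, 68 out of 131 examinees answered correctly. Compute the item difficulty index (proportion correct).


Item difficulty p = number correct / total examinees
p = 68 / 131
p = 0.5191

0.5191


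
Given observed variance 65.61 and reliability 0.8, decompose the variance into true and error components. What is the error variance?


var_true = rxx * var_obs = 0.8 * 65.61 = 52.488
var_error = var_obs - var_true
var_error = 65.61 - 52.488
var_error = 13.122

13.122


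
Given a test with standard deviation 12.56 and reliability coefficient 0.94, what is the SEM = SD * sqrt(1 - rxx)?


SEM = SD * sqrt(1 - rxx)
SEM = 12.56 * sqrt(1 - 0.94)
SEM = 12.56 * sqrt(0.06) = 12.56 * 0.244949
SEM = 3.0766

3.0766


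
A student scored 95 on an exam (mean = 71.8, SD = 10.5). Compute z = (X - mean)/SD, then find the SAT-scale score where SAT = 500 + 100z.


z = (X - mean) / SD = (95 - 71.8) / 10.5
z = 23.2 / 10.5
z = 2.2095
SAT-scale = SAT = 500 + 100z
Carry z at full precision (z = 23.2 / 10.5) into the conversion:
SAT-scale = 500 + 100 * (23.2 / 10.5) = 500 + 2320 / 10.5
SAT-scale = 500 + 220.9524
SAT-scale = 720.9524

720.9524


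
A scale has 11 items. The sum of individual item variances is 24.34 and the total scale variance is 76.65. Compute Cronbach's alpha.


alpha = (k/(k-1)) * (1 - sum(si^2)/s_total^2)
= (11/10) * (1 - 24.34/76.65)
alpha = 0.7507

0.7507


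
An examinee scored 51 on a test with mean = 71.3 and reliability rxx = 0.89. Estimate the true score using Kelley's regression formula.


T_est = rxx * X + (1 - rxx) * mean
T_est = 0.89 * 51 + 0.11 * 71.3
T_est = 45.39 + 7.843
T_est = 53.233

53.233


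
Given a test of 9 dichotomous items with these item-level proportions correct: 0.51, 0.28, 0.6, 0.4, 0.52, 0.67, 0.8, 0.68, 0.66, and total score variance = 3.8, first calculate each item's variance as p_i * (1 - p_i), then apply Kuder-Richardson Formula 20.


For each item, compute p_i * q_i:
  Item 1: 0.51 * 0.49 = 0.2499
  Item 2: 0.28 * 0.72 = 0.2016
  Item 3: 0.6 * 0.4 = 0.24
  Item 4: 0.4 * 0.6 = 0.24
  Item 5: 0.52 * 0.48 = 0.2496
  Item 6: 0.67 * 0.33 = 0.2211
  Item 7: 0.8 * 0.2 = 0.16
  Item 8: 0.68 * 0.32 = 0.2176
  Item 9: 0.66 * 0.34 = 0.2244
Sum(p_i * q_i) = 0.2499 + 0.2016 + 0.24 + 0.24 + 0.2496 + 0.2211 + 0.16 + 0.2176 + 0.2244 = 2.0042
KR-20 = (k/(k-1)) * (1 - Sum(p_i*q_i) / Var_total)
= (9/8) * (1 - 2.0042/3.8)
= 1.125 * 0.4726
KR-20 = 0.5317

0.5317


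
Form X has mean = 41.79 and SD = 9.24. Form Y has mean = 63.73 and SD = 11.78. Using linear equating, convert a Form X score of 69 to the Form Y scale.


slope = SD_Y / SD_X = 11.78 / 9.24 ~ 1.2749
intercept = mean_Y - slope * mean_X = 63.73 - (11.78 / 9.24) * 41.79 ~ 10.4523
Y = slope * X + intercept. To avoid rounding drift from the rounded slope/intercept, evaluate the equivalent form Y = mean_Y + SD_Y * (X - mean_X) / SD_X at full precision:
Y = 63.73 + 11.78 * (69 - 41.79) / 9.24
Y = 63.73 + 11.78 * 27.21 / 9.24
Y = 63.73 + 320.5338 / 9.24
Y = 63.73 + 34.6898
Y = 98.4198

98.4198


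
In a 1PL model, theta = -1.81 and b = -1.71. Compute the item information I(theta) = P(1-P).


P = 1/(1+exp(-(-1.81--1.71))) = 0.475
I = P*(1-P) = 0.475 * 0.525
I = 0.2494

0.2494


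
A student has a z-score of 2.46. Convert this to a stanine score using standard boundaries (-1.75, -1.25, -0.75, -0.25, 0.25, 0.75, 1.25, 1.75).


Stanine boundaries: [-1.75, -1.25, -0.75, -0.25, 0.25, 0.75, 1.25, 1.75]
z = 2.46
Check each boundary:
  z >= -1.75 -> could be stanine 2
  z >= -1.25 -> could be stanine 3
  z >= -0.75 -> could be stanine 4
  z >= -0.25 -> could be stanine 5
  z >= 0.25 -> could be stanine 6
  z >= 0.75 -> could be stanine 7
  z >= 1.25 -> could be stanine 8
  z >= 1.75 -> could be stanine 9
Highest qualifying boundary gives stanine = 9

9


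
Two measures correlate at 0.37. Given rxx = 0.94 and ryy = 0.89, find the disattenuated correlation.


r_corrected = rxy / sqrt(rxx * ryy)
= 0.37 / sqrt(0.94 * 0.89)
= 0.37 / sqrt(0.8366)
= 0.37 / 0.914658
r_corrected = 0.4045

0.4045


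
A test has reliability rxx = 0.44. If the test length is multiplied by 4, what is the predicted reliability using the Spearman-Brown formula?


r_new = (n * rxx) / (1 + (n-1) * rxx)
r_new = (4 * 0.44) / (1 + 3 * 0.44)
r_new = 1.76 / 2.32
r_new = 0.7586

0.7586


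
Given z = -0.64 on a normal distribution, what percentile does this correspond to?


CDF(z) = 0.5 * (1 + erf(z/sqrt(2)))
erf(-0.4525) = -0.4778
CDF = 0.2611
Percentile rank = 0.2611 * 100 = 26.11

26.11


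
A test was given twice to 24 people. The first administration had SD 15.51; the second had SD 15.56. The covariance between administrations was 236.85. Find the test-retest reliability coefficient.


r = cov(X,Y) / (SD_X * SD_Y)
r = 236.85 / (15.51 * 15.56)
r = 236.85 / 241.3356
r = 0.9814

0.9814


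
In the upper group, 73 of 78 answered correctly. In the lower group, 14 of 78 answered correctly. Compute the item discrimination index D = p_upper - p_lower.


p_upper = 73/78 = 0.9359
p_lower = 14/78 = 0.1795
D = 0.9359 - 0.1795 = 0.7564

0.7564


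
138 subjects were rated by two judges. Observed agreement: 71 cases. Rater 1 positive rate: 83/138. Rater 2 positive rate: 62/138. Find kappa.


P_o = 71/138 = 0.514493
P_e = (83*62 + 55*76) / 19044 = 0.489708
kappa = (P_o - P_e) / (1 - P_e)
kappa = (0.514493 - 0.489708) / (1 - 0.489708)
kappa = 0.0486

0.0486


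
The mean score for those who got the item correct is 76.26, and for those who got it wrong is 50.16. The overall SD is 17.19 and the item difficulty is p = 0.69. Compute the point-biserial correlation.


q = 1 - p = 0.31
rpb = ((M1 - M0) / SD) * sqrt(p * q)
rpb = ((76.26 - 50.16) / 17.19) * sqrt(0.69 * 0.31)
rpb = 0.7022

0.7022


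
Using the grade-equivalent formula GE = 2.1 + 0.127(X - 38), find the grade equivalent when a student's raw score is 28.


raw - median = 28 - 38 = -10
slope * diff = 0.127 * -10 = -1.27
GE = 2.1 + -1.27
GE = 0.83

0.83


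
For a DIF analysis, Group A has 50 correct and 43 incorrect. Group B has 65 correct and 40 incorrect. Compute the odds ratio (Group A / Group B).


Odds_A = 50/43 = 1.1628
Odds_B = 65/40 = 1.625
OR = Odds_A / Odds_B = 1.1628 / 1.625
Exactly, OR = (50 * 40) / (43 * 65) = 2000 / 2795
OR = 0.7156

0.7156


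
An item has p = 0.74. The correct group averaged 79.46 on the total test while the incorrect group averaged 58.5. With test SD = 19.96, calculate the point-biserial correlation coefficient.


q = 1 - p = 0.26
rpb = ((M1 - M0) / SD) * sqrt(p * q)
rpb = ((79.46 - 58.5) / 19.96) * sqrt(0.74 * 0.26)
rpb = 0.4606

0.4606


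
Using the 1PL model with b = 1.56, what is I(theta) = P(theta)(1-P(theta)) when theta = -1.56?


P = 1/(1+exp(-(-1.56-1.56))) = 0.0423
I = P*(1-P) = 0.0423 * 0.9577
I = 0.0405

0.0405


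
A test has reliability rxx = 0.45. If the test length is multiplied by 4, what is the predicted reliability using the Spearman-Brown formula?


r_new = (n * rxx) / (1 + (n-1) * rxx)
r_new = (4 * 0.45) / (1 + 3 * 0.45)
r_new = 1.8 / 2.35
r_new = 0.766

0.766


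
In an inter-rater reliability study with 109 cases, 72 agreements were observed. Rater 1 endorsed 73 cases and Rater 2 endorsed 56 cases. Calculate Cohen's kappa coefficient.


P_o = 72/109 = 0.66055
P_e = (73*56 + 36*53) / 11881 = 0.504671
kappa = (P_o - P_e) / (1 - P_e)
kappa = (0.66055 - 0.504671) / (1 - 0.504671)
kappa = 0.3147

0.3147


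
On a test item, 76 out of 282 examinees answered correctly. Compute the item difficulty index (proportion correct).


Item difficulty p = number correct / total examinees
p = 76 / 282
p = 0.2695

0.2695


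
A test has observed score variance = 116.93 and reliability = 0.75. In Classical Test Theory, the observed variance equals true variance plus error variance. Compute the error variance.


var_true = rxx * var_obs = 0.75 * 116.93 = 87.6975
var_error = var_obs - var_true
var_error = 116.93 - 87.6975
var_error = 29.2325

29.2325


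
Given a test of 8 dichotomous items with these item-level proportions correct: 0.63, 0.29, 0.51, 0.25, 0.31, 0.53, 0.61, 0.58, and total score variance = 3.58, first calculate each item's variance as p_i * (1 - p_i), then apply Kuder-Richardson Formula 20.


For each item, compute p_i * q_i:
  Item 1: 0.63 * 0.37 = 0.2331
  Item 2: 0.29 * 0.71 = 0.2059
  Item 3: 0.51 * 0.49 = 0.2499
  Item 4: 0.25 * 0.75 = 0.1875
  Item 5: 0.31 * 0.69 = 0.2139
  Item 6: 0.53 * 0.47 = 0.2491
  Item 7: 0.61 * 0.39 = 0.2379
  Item 8: 0.58 * 0.42 = 0.2436
Sum(p_i * q_i) = 0.2331 + 0.2059 + 0.2499 + 0.1875 + 0.2139 + 0.2491 + 0.2379 + 0.2436 = 1.8209
KR-20 = (k/(k-1)) * (1 - Sum(p_i*q_i) / Var_total)
= (8/7) * (1 - 1.8209/3.58)
= 1.1429 * 0.4914
KR-20 = 0.5616

0.5616


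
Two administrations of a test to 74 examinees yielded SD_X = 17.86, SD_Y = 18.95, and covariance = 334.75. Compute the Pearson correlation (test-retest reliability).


r = cov(X,Y) / (SD_X * SD_Y)
r = 334.75 / (17.86 * 18.95)
r = 334.75 / 338.447
r = 0.9891

0.9891


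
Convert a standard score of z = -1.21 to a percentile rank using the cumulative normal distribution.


CDF(z) = 0.5 * (1 + erf(z/sqrt(2)))
erf(-0.8556) = -0.7737
CDF = 0.1131
Percentile rank = 0.1131 * 100 = 11.31

11.31


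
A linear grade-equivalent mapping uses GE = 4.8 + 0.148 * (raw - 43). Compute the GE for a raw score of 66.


raw - median = 66 - 43 = 23
slope * diff = 0.148 * 23 = 3.404
GE = 4.8 + 3.404
GE = 8.204

8.204


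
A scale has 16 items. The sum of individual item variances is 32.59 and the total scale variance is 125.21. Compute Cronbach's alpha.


alpha = (k/(k-1)) * (1 - sum(si^2)/s_total^2)
= (16/15) * (1 - 32.59/125.21)
alpha = 0.789

0.789


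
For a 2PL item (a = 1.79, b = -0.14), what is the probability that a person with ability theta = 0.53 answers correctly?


a*(theta - b) = 1.79 * (0.53 - -0.14) = 1.1993
exp(-1.1993) = 0.3014
P = 1 / (1 + 0.3014)
P = 0.7684

0.7684


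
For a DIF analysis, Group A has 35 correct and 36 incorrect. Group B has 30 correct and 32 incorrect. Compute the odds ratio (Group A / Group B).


Odds_A = 35/36 = 0.9722
Odds_B = 30/32 = 0.9375
OR = Odds_A / Odds_B = 0.9722 / 0.9375
Exactly, OR = (35 * 32) / (36 * 30) = 1120 / 1080
OR = 1.037

1.037


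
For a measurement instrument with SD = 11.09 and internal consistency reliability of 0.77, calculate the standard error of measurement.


SEM = SD * sqrt(1 - rxx)
SEM = 11.09 * sqrt(1 - 0.77)
SEM = 11.09 * sqrt(0.23) = 11.09 * 0.479583
SEM = 5.3186

5.3186


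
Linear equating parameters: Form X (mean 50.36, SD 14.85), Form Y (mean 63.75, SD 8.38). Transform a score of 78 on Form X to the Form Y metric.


slope = SD_Y / SD_X = 8.38 / 14.85 ~ 0.5643
intercept = mean_Y - slope * mean_X = 63.75 - (8.38 / 14.85) * 50.36 ~ 35.3314
Y = slope * X + intercept. To avoid rounding drift from the rounded slope/intercept, evaluate the equivalent form Y = mean_Y + SD_Y * (X - mean_X) / SD_X at full precision:
Y = 63.75 + 8.38 * (78 - 50.36) / 14.85
Y = 63.75 + 8.38 * 27.64 / 14.85
Y = 63.75 + 231.6232 / 14.85
Y = 63.75 + 15.5975
Y = 79.3475

79.3475


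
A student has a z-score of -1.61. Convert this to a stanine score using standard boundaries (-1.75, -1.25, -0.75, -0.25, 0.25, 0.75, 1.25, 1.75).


Stanine boundaries: [-1.75, -1.25, -0.75, -0.25, 0.25, 0.75, 1.25, 1.75]
z = -1.61
Check each boundary:
  z >= -1.75 -> could be stanine 2
  z < -1.25
  z < -0.75
  z < -0.25
  z < 0.25
  z < 0.75
  z < 1.25
  z < 1.75
Highest qualifying boundary gives stanine = 2

2


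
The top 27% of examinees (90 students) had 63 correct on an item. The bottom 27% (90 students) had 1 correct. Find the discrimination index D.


p_upper = 63/90 = 0.7
p_lower = 1/90 = 0.0111
D = 0.7 - 0.0111 = 0.6889

0.6889


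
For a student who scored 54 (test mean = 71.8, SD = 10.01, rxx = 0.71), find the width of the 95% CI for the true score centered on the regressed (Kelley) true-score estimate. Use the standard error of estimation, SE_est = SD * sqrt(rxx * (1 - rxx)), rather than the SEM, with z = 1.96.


True score estimate = 0.71*54 + 0.29*71.8 = 59.162
SE_est = SD * sqrt(rxx * (1 - rxx)) = 10.01 * sqrt(0.71 * 0.29) = 10.01 * sqrt(0.2059) = 4.542158
CI = T_est +/- z * SE_est, so width = 2 * z * SE_est = 2 * 1.96 * 4.542158
Width = 17.8053

17.8053


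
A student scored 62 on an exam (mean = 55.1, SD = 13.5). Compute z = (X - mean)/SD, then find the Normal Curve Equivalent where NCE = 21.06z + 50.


z = (X - mean) / SD = (62 - 55.1) / 13.5
z = 6.9 / 13.5
z = 0.5111
NCE = NCE = 21.06z + 50
Carry z at full precision (z = 6.9 / 13.5) into the conversion:
NCE = 21.06 * (6.9 / 13.5) + 50 = 145.314 / 13.5 + 50
NCE = 10.764 + 50
NCE = 60.764

60.764


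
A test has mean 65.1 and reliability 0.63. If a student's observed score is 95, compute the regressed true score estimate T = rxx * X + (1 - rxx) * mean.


T_est = rxx * X + (1 - rxx) * mean
T_est = 0.63 * 95 + 0.37 * 65.1
T_est = 59.85 + 24.087
T_est = 83.937

83.937


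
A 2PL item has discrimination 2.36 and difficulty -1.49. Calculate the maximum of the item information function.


For 2PL, max info at theta = b = -1.49
I_max = a^2 / 4 = 2.36^2 / 4
= 5.5696 / 4
I_max = 1.3924

1.3924


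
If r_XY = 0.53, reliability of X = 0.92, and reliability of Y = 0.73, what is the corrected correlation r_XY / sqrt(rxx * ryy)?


r_corrected = rxy / sqrt(rxx * ryy)
= 0.53 / sqrt(0.92 * 0.73)
= 0.53 / sqrt(0.6716)
= 0.53 / 0.819512
r_corrected = 0.6467

0.6467


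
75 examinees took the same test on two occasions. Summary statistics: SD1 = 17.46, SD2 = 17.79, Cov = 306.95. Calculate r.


r = cov(X,Y) / (SD_X * SD_Y)
r = 306.95 / (17.46 * 17.79)
r = 306.95 / 310.6134
r = 0.9882

0.9882


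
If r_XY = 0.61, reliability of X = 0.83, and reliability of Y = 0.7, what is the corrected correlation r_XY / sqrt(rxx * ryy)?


r_corrected = rxy / sqrt(rxx * ryy)
= 0.61 / sqrt(0.83 * 0.7)
= 0.61 / sqrt(0.581)
= 0.61 / 0.762234
r_corrected = 0.8003

0.8003


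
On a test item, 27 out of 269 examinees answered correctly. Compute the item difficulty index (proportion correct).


Item difficulty p = number correct / total examinees
p = 27 / 269
p = 0.1004

0.1004


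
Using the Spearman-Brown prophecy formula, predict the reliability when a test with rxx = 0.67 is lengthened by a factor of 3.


r_new = (n * rxx) / (1 + (n-1) * rxx)
r_new = (3 * 0.67) / (1 + 2 * 0.67)
r_new = 2.01 / 2.34
r_new = 0.859

0.859


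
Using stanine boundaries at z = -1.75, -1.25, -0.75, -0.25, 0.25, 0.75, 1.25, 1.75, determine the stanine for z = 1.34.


Stanine boundaries: [-1.75, -1.25, -0.75, -0.25, 0.25, 0.75, 1.25, 1.75]
z = 1.34
Check each boundary:
  z >= -1.75 -> could be stanine 2
  z >= -1.25 -> could be stanine 3
  z >= -0.75 -> could be stanine 4
  z >= -0.25 -> could be stanine 5
  z >= 0.25 -> could be stanine 6
  z >= 0.75 -> could be stanine 7
  z >= 1.25 -> could be stanine 8
  z < 1.75
Highest qualifying boundary gives stanine = 8

8


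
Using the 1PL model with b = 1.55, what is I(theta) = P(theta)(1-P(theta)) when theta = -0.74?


P = 1/(1+exp(-(-0.74-1.55))) = 0.092
I = P*(1-P) = 0.092 * 0.908
I = 0.0835

0.0835


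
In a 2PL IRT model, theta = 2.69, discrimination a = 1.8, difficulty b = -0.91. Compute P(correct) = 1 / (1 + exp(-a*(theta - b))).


a*(theta - b) = 1.8 * (2.69 - -0.91) = 6.48
exp(-6.48) = 0.0015
P = 1 / (1 + 0.0015)
P = 0.9985

0.9985


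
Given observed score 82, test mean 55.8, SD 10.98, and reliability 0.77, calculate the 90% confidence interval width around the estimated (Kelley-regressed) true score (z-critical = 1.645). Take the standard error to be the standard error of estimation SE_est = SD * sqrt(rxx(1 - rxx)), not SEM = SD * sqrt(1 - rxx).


True score estimate = 0.77*82 + 0.23*55.8 = 75.974
SE_est = SD * sqrt(rxx * (1 - rxx)) = 10.98 * sqrt(0.77 * 0.23) = 10.98 * sqrt(0.1771) = 4.620741
CI = T_est +/- z * SE_est, so width = 2 * z * SE_est = 2 * 1.645 * 4.620741
Width = 15.2022

15.2022


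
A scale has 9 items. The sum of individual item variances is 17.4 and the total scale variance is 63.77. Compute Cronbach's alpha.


alpha = (k/(k-1)) * (1 - sum(si^2)/s_total^2)
= (9/8) * (1 - 17.4/63.77)
alpha = 0.818

0.818


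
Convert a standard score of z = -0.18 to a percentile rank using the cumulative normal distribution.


CDF(z) = 0.5 * (1 + erf(z/sqrt(2)))
erf(-0.1273) = -0.1428
CDF = 0.4286
Percentile rank = 0.4286 * 100 = 42.86

42.86


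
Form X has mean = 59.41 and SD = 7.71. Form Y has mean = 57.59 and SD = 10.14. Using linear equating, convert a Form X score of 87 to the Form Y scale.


slope = SD_Y / SD_X = 10.14 / 7.71 ~ 1.3152
intercept = mean_Y - slope * mean_X = 57.59 - (10.14 / 7.71) * 59.41 ~ -20.5446
Y = slope * X + intercept. To avoid rounding drift from the rounded slope/intercept, evaluate the equivalent form Y = mean_Y + SD_Y * (X - mean_X) / SD_X at full precision:
Y = 57.59 + 10.14 * (87 - 59.41) / 7.71
Y = 57.59 + 10.14 * 27.59 / 7.71
Y = 57.59 + 279.7626 / 7.71
Y = 57.59 + 36.2857
Y = 93.8757

93.8757


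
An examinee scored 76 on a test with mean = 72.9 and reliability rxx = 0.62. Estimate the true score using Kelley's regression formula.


T_est = rxx * X + (1 - rxx) * mean
T_est = 0.62 * 76 + 0.38 * 72.9
T_est = 47.12 + 27.702
T_est = 74.822

74.822


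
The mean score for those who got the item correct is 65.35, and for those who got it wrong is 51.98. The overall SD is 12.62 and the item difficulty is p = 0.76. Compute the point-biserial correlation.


q = 1 - p = 0.24
rpb = ((M1 - M0) / SD) * sqrt(p * q)
rpb = ((65.35 - 51.98) / 12.62) * sqrt(0.76 * 0.24)
rpb = 0.4525

0.4525


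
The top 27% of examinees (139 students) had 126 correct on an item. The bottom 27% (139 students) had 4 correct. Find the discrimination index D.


p_upper = 126/139 = 0.9065
p_lower = 4/139 = 0.0288
D = 0.9065 - 0.0288 = 0.8777

0.8777


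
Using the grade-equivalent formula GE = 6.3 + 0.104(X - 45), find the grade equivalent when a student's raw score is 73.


raw - median = 73 - 45 = 28
slope * diff = 0.104 * 28 = 2.912
GE = 6.3 + 2.912
GE = 9.212

9.212


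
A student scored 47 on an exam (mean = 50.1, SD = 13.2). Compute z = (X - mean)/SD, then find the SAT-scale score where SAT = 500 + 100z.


z = (X - mean) / SD = (47 - 50.1) / 13.2
z = -3.1 / 13.2
z = -0.2348
SAT-scale = SAT = 500 + 100z
Carry z at full precision (z = -3.1 / 13.2) into the conversion:
SAT-scale = 500 + 100 * (-3.1 / 13.2) = 500 + -310 / 13.2
SAT-scale = 500 + -23.4848
SAT-scale = 476.5152

476.5152


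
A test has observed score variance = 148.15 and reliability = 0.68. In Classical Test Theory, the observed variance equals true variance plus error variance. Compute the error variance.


var_true = rxx * var_obs = 0.68 * 148.15 = 100.742
var_error = var_obs - var_true
var_error = 148.15 - 100.742
var_error = 47.408

47.408


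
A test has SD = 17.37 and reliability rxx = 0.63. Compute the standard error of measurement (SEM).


SEM = SD * sqrt(1 - rxx)
SEM = 17.37 * sqrt(1 - 0.63)
SEM = 17.37 * sqrt(0.37) = 17.37 * 0.608276
SEM = 10.5658

10.5658


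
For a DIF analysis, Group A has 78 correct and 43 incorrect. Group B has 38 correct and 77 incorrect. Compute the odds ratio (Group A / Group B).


Odds_A = 78/43 = 1.814
Odds_B = 38/77 = 0.4935
OR = Odds_A / Odds_B = 1.814 / 0.4935
Exactly, OR = (78 * 77) / (43 * 38) = 6006 / 1634
OR = 3.6756

3.6756


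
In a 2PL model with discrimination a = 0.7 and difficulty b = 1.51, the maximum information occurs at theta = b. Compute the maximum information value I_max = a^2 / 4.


For 2PL, max info at theta = b = 1.51
I_max = a^2 / 4 = 0.7^2 / 4
= 0.49 / 4
I_max = 0.1225

0.1225


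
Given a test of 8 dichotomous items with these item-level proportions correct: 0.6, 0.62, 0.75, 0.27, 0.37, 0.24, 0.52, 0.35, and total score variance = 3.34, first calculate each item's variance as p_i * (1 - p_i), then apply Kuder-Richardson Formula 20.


For each item, compute p_i * q_i:
  Item 1: 0.6 * 0.4 = 0.24
  Item 2: 0.62 * 0.38 = 0.2356
  Item 3: 0.75 * 0.25 = 0.1875
  Item 4: 0.27 * 0.73 = 0.1971
  Item 5: 0.37 * 0.63 = 0.2331
  Item 6: 0.24 * 0.76 = 0.1824
  Item 7: 0.52 * 0.48 = 0.2496
  Item 8: 0.35 * 0.65 = 0.2275
Sum(p_i * q_i) = 0.24 + 0.2356 + 0.1875 + 0.1971 + 0.2331 + 0.1824 + 0.2496 + 0.2275 = 1.7528
KR-20 = (k/(k-1)) * (1 - Sum(p_i*q_i) / Var_total)
= (8/7) * (1 - 1.7528/3.34)
= 1.1429 * 0.4752
KR-20 = 0.5431

0.5431


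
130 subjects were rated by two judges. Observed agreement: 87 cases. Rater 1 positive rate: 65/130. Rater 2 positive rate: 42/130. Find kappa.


P_o = 87/130 = 0.669231
P_e = (65*42 + 65*88) / 16900 = 0.5
kappa = (P_o - P_e) / (1 - P_e)
kappa = (0.669231 - 0.5) / (1 - 0.5)
kappa = 0.3385

0.3385


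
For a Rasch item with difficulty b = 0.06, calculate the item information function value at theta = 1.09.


P = 1/(1+exp(-(1.09-0.06))) = 0.7369
I = P*(1-P) = 0.7369 * 0.2631
I = 0.1939

0.1939


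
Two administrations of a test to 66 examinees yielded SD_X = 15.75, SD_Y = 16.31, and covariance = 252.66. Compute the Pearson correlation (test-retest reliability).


r = cov(X,Y) / (SD_X * SD_Y)
r = 252.66 / (15.75 * 16.31)
r = 252.66 / 256.8825
r = 0.9836

0.9836


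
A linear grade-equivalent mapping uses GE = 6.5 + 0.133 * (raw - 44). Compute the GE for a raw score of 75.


raw - median = 75 - 44 = 31
slope * diff = 0.133 * 31 = 4.123
GE = 6.5 + 4.123
GE = 10.623

10.623


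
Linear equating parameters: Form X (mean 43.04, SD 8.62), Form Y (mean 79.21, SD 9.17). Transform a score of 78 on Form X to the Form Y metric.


slope = SD_Y / SD_X = 9.17 / 8.62 ~ 1.0638
intercept = mean_Y - slope * mean_X = 79.21 - (9.17 / 8.62) * 43.04 ~ 33.4238
Y = slope * X + intercept. To avoid rounding drift from the rounded slope/intercept, evaluate the equivalent form Y = mean_Y + SD_Y * (X - mean_X) / SD_X at full precision:
Y = 79.21 + 9.17 * (78 - 43.04) / 8.62
Y = 79.21 + 9.17 * 34.96 / 8.62
Y = 79.21 + 320.5832 / 8.62
Y = 79.21 + 37.1906
Y = 116.4006

116.4006


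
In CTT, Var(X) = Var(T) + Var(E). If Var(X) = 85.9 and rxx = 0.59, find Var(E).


var_true = rxx * var_obs = 0.59 * 85.9 = 50.681
var_error = var_obs - var_true
var_error = 85.9 - 50.681
var_error = 35.219

35.219


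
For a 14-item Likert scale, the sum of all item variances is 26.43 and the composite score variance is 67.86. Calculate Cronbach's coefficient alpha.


alpha = (k/(k-1)) * (1 - sum(si^2)/s_total^2)
= (14/13) * (1 - 26.43/67.86)
alpha = 0.6575

0.6575


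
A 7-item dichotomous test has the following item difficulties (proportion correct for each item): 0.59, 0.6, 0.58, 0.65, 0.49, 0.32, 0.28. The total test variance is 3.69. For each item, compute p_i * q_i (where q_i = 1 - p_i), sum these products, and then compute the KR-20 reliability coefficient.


For each item, compute p_i * q_i:
  Item 1: 0.59 * 0.41 = 0.2419
  Item 2: 0.6 * 0.4 = 0.24
  Item 3: 0.58 * 0.42 = 0.2436
  Item 4: 0.65 * 0.35 = 0.2275
  Item 5: 0.49 * 0.51 = 0.2499
  Item 6: 0.32 * 0.68 = 0.2176
  Item 7: 0.28 * 0.72 = 0.2016
Sum(p_i * q_i) = 0.2419 + 0.24 + 0.2436 + 0.2275 + 0.2499 + 0.2176 + 0.2016 = 1.6221
KR-20 = (k/(k-1)) * (1 - Sum(p_i*q_i) / Var_total)
= (7/6) * (1 - 1.6221/3.69)
= 1.1667 * 0.5604
KR-20 = 0.6538

0.6538


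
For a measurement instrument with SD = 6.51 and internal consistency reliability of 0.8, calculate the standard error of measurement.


SEM = SD * sqrt(1 - rxx)
SEM = 6.51 * sqrt(1 - 0.8)
SEM = 6.51 * sqrt(0.2) = 6.51 * 0.447214
SEM = 2.9114

2.9114


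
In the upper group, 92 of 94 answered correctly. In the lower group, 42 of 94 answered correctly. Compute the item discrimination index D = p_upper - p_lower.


p_upper = 92/94 = 0.9787
p_lower = 42/94 = 0.4468
D = 0.9787 - 0.4468 = 0.5319

0.5319


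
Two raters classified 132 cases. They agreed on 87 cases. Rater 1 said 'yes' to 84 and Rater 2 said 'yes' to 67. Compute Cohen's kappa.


P_o = 87/132 = 0.659091
P_e = (84*67 + 48*65) / 17424 = 0.502066
kappa = (P_o - P_e) / (1 - P_e)
kappa = (0.659091 - 0.502066) / (1 - 0.502066)
kappa = 0.3154

0.3154


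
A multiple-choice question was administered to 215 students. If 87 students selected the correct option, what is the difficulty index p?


Item difficulty p = number correct / total examinees
p = 87 / 215
p = 0.4047

0.4047


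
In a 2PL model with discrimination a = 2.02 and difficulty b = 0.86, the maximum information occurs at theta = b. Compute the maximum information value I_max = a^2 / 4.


For 2PL, max info at theta = b = 0.86
I_max = a^2 / 4 = 2.02^2 / 4
= 4.0804 / 4
I_max = 1.0201

1.0201


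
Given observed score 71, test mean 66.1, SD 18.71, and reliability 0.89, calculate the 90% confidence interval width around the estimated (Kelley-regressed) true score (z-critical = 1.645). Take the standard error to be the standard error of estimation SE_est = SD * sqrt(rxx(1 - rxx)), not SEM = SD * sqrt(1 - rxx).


True score estimate = 0.89*71 + 0.11*66.1 = 70.461
SE_est = SD * sqrt(rxx * (1 - rxx)) = 18.71 * sqrt(0.89 * 0.11) = 18.71 * sqrt(0.0979) = 5.854167
CI = T_est +/- z * SE_est, so width = 2 * z * SE_est = 2 * 1.645 * 5.854167
Width = 19.2602

19.2602


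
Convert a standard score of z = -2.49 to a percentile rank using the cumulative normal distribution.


CDF(z) = 0.5 * (1 + erf(z/sqrt(2)))
erf(-1.7607) = -0.9872
CDF = 0.0064
Percentile rank = 0.0064 * 100 = 0.64

0.64


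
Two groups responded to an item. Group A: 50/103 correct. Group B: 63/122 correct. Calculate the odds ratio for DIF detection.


Odds_A = 50/53 = 0.9434
Odds_B = 63/59 = 1.0678
OR = Odds_A / Odds_B = 0.9434 / 1.0678
Exactly, OR = (50 * 59) / (53 * 63) = 2950 / 3339
OR = 0.8835

0.8835


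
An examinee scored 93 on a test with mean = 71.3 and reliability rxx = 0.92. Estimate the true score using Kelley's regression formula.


T_est = rxx * X + (1 - rxx) * mean
T_est = 0.92 * 93 + 0.08 * 71.3
T_est = 85.56 + 5.704
T_est = 91.264

91.264


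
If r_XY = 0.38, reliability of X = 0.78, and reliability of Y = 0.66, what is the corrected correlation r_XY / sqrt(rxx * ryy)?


r_corrected = rxy / sqrt(rxx * ryy)
= 0.38 / sqrt(0.78 * 0.66)
= 0.38 / sqrt(0.5148)
= 0.38 / 0.717496
r_corrected = 0.5296

0.5296


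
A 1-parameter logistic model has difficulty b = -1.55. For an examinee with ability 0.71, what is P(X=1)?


theta - b = 0.71 - -1.55 = 2.26
exp(-(theta - b)) = exp(-2.26) = 0.1044
P = 1 / (1 + 0.1044)
P = 0.9055

0.9055


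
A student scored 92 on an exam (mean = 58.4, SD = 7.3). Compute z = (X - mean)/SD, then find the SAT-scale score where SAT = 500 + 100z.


z = (X - mean) / SD = (92 - 58.4) / 7.3
z = 33.6 / 7.3
z = 4.6027
SAT-scale = SAT = 500 + 100z
Carry z at full precision (z = 33.6 / 7.3) into the conversion:
SAT-scale = 500 + 100 * (33.6 / 7.3) = 500 + 3360 / 7.3
SAT-scale = 500 + 460.274
SAT-scale = 960.274

960.274


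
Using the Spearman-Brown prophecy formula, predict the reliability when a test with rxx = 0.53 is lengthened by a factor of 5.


r_new = (n * rxx) / (1 + (n-1) * rxx)
r_new = (5 * 0.53) / (1 + 4 * 0.53)
r_new = 2.65 / 3.12
r_new = 0.8494

0.8494


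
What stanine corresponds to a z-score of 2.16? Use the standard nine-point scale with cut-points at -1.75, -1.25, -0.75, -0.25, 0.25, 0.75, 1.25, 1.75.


Stanine boundaries: [-1.75, -1.25, -0.75, -0.25, 0.25, 0.75, 1.25, 1.75]
z = 2.16
Check each boundary:
  z >= -1.75 -> could be stanine 2
  z >= -1.25 -> could be stanine 3
  z >= -0.75 -> could be stanine 4
  z >= -0.25 -> could be stanine 5
  z >= 0.25 -> could be stanine 6
  z >= 0.75 -> could be stanine 7
  z >= 1.25 -> could be stanine 8
  z >= 1.75 -> could be stanine 9
Highest qualifying boundary gives stanine = 9

9


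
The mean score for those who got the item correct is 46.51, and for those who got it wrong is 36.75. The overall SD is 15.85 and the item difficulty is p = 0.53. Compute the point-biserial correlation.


q = 1 - p = 0.47
rpb = ((M1 - M0) / SD) * sqrt(p * q)
rpb = ((46.51 - 36.75) / 15.85) * sqrt(0.53 * 0.47)
rpb = 0.3073

0.3073


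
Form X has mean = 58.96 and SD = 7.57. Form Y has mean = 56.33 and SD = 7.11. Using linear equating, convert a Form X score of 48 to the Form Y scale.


slope = SD_Y / SD_X = 7.11 / 7.57 ~ 0.9392
intercept = mean_Y - slope * mean_X = 56.33 - (7.11 / 7.57) * 58.96 ~ 0.9528
Y = slope * X + intercept. To avoid rounding drift from the rounded slope/intercept, evaluate the equivalent form Y = mean_Y + SD_Y * (X - mean_X) / SD_X at full precision:
Y = 56.33 + 7.11 * (48 - 58.96) / 7.57
Y = 56.33 - 7.11 * 10.96 / 7.57
Y = 56.33 - 77.9256 / 7.57
Y = 56.33 - 10.294
Y = 46.036

46.036


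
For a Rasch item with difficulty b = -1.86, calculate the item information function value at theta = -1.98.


P = 1/(1+exp(-(-1.98--1.86))) = 0.47
I = P*(1-P) = 0.47 * 0.53
I = 0.2491

0.2491


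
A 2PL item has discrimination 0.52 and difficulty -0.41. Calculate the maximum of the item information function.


For 2PL, max info at theta = b = -0.41
I_max = a^2 / 4 = 0.52^2 / 4
= 0.2704 / 4
I_max = 0.0676

0.0676


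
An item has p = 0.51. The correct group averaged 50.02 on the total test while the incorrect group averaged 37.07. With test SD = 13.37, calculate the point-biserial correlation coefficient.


q = 1 - p = 0.49
rpb = ((M1 - M0) / SD) * sqrt(p * q)
rpb = ((50.02 - 37.07) / 13.37) * sqrt(0.51 * 0.49)
rpb = 0.4842

0.4842


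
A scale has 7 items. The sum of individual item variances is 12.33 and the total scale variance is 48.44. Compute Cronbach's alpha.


alpha = (k/(k-1)) * (1 - sum(si^2)/s_total^2)
= (7/6) * (1 - 12.33/48.44)
alpha = 0.8697

0.8697


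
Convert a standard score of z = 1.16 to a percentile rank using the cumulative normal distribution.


CDF(z) = 0.5 * (1 + erf(z/sqrt(2)))
erf(0.8202) = 0.754
CDF = 0.877
Percentile rank = 0.877 * 100 = 87.7

87.7


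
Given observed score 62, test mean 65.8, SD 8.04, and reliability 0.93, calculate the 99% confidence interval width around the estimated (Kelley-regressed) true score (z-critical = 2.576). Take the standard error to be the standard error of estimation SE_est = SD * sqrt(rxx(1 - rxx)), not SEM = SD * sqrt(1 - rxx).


True score estimate = 0.93*62 + 0.07*65.8 = 62.266
SE_est = SD * sqrt(rxx * (1 - rxx)) = 8.04 * sqrt(0.93 * 0.07) = 8.04 * sqrt(0.0651) = 2.051382
CI = T_est +/- z * SE_est, so width = 2 * z * SE_est = 2 * 2.576 * 2.051382
Width = 10.5687

10.5687


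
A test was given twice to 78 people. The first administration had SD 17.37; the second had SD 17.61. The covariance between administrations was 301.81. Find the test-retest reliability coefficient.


r = cov(X,Y) / (SD_X * SD_Y)
r = 301.81 / (17.37 * 17.61)
r = 301.81 / 305.8857
r = 0.9867

0.9867


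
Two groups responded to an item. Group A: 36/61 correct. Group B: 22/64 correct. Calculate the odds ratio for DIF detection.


Odds_A = 36/25 = 1.44
Odds_B = 22/42 = 0.5238
OR = Odds_A / Odds_B = 1.44 / 0.5238
Exactly, OR = (36 * 42) / (25 * 22) = 1512 / 550
OR = 2.7491

2.7491


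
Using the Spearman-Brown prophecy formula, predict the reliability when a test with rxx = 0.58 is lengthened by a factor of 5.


r_new = (n * rxx) / (1 + (n-1) * rxx)
r_new = (5 * 0.58) / (1 + 4 * 0.58)
r_new = 2.9 / 3.32
r_new = 0.8735

0.8735


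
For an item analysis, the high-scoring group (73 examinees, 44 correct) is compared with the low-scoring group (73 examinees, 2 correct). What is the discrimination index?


p_upper = 44/73 = 0.6027
p_lower = 2/73 = 0.0274
D = 0.6027 - 0.0274 = 0.5753

0.5753


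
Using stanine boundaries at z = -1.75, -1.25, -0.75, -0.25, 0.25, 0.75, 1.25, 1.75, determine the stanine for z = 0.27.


Stanine boundaries: [-1.75, -1.25, -0.75, -0.25, 0.25, 0.75, 1.25, 1.75]
z = 0.27
Check each boundary:
  z >= -1.75 -> could be stanine 2
  z >= -1.25 -> could be stanine 3
  z >= -0.75 -> could be stanine 4
  z >= -0.25 -> could be stanine 5
  z >= 0.25 -> could be stanine 6
  z < 0.75
  z < 1.25
  z < 1.75
Highest qualifying boundary gives stanine = 6

6


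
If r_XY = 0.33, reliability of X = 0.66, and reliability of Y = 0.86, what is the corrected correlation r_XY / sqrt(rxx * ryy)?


r_corrected = rxy / sqrt(rxx * ryy)
= 0.33 / sqrt(0.66 * 0.86)
= 0.33 / sqrt(0.5676)
= 0.33 / 0.753392
r_corrected = 0.438

0.438


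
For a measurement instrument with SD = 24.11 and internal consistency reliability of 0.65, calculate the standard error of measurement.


SEM = SD * sqrt(1 - rxx)
SEM = 24.11 * sqrt(1 - 0.65)
SEM = 24.11 * sqrt(0.35) = 24.11 * 0.591608
SEM = 14.2637

14.2637


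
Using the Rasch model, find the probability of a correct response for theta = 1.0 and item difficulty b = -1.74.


theta - b = 1.0 - -1.74 = 2.74
exp(-(theta - b)) = exp(-2.74) = 0.0646
P = 1 / (1 + 0.0646)
P = 0.9393

0.9393


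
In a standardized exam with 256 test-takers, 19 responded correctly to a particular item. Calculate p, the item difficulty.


Item difficulty p = number correct / total examinees
p = 19 / 256
p = 0.0742

0.0742


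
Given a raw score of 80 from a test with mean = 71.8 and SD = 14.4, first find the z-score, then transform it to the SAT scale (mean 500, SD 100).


z = (X - mean) / SD = (80 - 71.8) / 14.4
z = 8.2 / 14.4
z = 0.5694
SAT-scale = SAT = 500 + 100z
Carry z at full precision (z = 8.2 / 14.4) into the conversion:
SAT-scale = 500 + 100 * (8.2 / 14.4) = 500 + 820 / 14.4
SAT-scale = 500 + 56.9444
SAT-scale = 556.9444

556.9444


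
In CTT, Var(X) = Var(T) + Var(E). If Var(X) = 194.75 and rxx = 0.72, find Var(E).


var_true = rxx * var_obs = 0.72 * 194.75 = 140.22
var_error = var_obs - var_true
var_error = 194.75 - 140.22
var_error = 54.53

54.53


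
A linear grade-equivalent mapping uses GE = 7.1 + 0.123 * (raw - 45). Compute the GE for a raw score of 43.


raw - median = 43 - 45 = -2
slope * diff = 0.123 * -2 = -0.246
GE = 7.1 + -0.246
GE = 6.854

6.854


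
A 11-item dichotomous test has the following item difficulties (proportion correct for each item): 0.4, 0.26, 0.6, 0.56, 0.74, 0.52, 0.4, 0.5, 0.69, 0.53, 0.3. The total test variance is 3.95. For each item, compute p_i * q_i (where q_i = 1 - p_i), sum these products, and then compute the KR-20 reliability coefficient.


For each item, compute p_i * q_i:
  Item 1: 0.4 * 0.6 = 0.24
  Item 2: 0.26 * 0.74 = 0.1924
  Item 3: 0.6 * 0.4 = 0.24
  Item 4: 0.56 * 0.44 = 0.2464
  Item 5: 0.74 * 0.26 = 0.1924
  Item 6: 0.52 * 0.48 = 0.2496
  Item 7: 0.4 * 0.6 = 0.24
  Item 8: 0.5 * 0.5 = 0.25
  Item 9: 0.69 * 0.31 = 0.2139
  Item 10: 0.53 * 0.47 = 0.2491
  Item 11: 0.3 * 0.7 = 0.21
Sum(p_i * q_i) = 0.24 + 0.1924 + 0.24 + 0.2464 + 0.1924 + 0.2496 + 0.24 + 0.25 + 0.2139 + 0.2491 + 0.21 = 2.5238
KR-20 = (k/(k-1)) * (1 - Sum(p_i*q_i) / Var_total)
= (11/10) * (1 - 2.5238/3.95)
= 1.1 * 0.3611
KR-20 = 0.3972

0.3972
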